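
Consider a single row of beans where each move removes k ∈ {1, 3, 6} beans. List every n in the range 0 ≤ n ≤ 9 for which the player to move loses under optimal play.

Grundy values for subtraction set {1, 3, 6}:
g(0) = mex{} = 0
g(1) = mex{0} = 1
g(2) = mex{1} = 0
g(3) = mex{0} = 1
g(4) = mex{1} = 0
g(5) = mex{0} = 1
g(6) = mex{0,1} = 2
g(7) = mex{0,1,2} = 3
g(8) = mex{0,1,3} = 2
g(9) = mex{1,2} = 0
The P-positions (g = 0) in 0..9 are 0, 2, 4, 9.

0, 2, 4, 9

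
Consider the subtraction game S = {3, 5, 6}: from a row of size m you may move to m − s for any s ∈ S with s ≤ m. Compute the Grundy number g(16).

Grundy values for subtraction set {3, 5, 6}:
k:     0  1  2  3  4  5  6  7  8  9 10 11 12 13 14 15 16
g(k):  0  0  0  1  1  1  2  2  2  0  0  0  1  1  1  2  2
So g(16) = 2.

2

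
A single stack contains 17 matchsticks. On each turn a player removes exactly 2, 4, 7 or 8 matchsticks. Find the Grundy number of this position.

Grundy values for subtraction set {2, 4, 7, 8}:
k:     0  1  2  3  4  5  6  7  8  9 10 11 12 13 14 15 16 17
g(k):  0  0  1  1  2  2  0  3  1  4  2  0  0  1  1  2  2  0
So g(17) = 0.

0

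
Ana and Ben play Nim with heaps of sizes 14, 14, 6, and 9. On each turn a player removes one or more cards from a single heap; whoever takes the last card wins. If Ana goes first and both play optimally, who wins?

Nim-sum: 14 ⊕ 14 ⊕ 6 ⊕ 9 = 15.
The nim-sum is 15 ≠ 0, so this is an N-position: the player to move can win; Ana has a winning move.

Ana wins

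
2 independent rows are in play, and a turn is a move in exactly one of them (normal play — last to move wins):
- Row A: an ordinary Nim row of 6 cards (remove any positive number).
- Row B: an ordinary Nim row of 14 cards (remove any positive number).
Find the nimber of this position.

Row A is a plain Nim row of size 6, so its Grundy value is 6.
Row B is a plain Nim row of size 14, so its Grundy value is 14.
By the Sprague-Grundy theorem, the Grundy value of a sum of independent games is the XOR of the component values.
Combined value = 6 XOR 14 = 8.

8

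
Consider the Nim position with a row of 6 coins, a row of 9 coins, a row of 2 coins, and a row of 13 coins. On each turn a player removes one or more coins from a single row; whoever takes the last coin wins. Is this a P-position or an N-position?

Compute the nim-sum pairwise:
6 XOR 9 = 15
15 XOR 2 = 13
13 XOR 13 = 0
The nim-sum is 0, so this is a P-position: the player to move is in a losing position under optimal play.

P-position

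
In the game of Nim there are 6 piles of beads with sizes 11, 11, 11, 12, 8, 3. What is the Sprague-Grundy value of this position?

Bitwise XOR of the heap sizes:
  1011  (11)
  1011  (11)
  1011  (11)
  1100  (12)
  1000  (8)
  0011  (3)
  ----
  1100  (12)

12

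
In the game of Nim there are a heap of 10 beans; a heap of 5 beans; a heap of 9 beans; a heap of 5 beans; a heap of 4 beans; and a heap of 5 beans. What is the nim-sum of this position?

2

In binary:
  1010  (10)
  0101  (5)
  1001  (9)
  0101  (5)
  0100  (4)
  0101  (5)
  ----
  0010  (2)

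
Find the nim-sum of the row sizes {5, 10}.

15

Compute the nim-sum pairwise:
5 XOR 10 = 15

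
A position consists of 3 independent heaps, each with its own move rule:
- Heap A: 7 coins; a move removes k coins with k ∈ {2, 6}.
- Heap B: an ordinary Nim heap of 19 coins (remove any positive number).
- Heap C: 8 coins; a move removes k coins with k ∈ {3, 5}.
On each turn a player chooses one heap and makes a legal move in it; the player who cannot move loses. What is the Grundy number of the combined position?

Build the Grundy sequence for heap A with g(k) = mex{g(k−s) : s ∈ {2, 6}, s ≤ k}:
k:     0  1  2  3  4  5  6  7
g(k):  0  0  1  1  0  0  1  1
So g(7) = 1.
Heap B is a plain Nim heap of size 19, so its Grundy value is 19.
Grundy values for heap C (subtraction set {3, 5}):
g(0) = mex{} = 0
g(1) = mex{} = 0
g(2) = mex{} = 0
g(3) = mex{0} = 1
g(4) = mex{0} = 1
g(5) = mex{0} = 1
g(6) = mex{0,1} = 2
g(7) = mex{0,1} = 2
g(8) = mex{1} = 0
So g(8) = 0.
The value of a disjunctive sum is the nim-sum of the parts.
Combined value = 1 ⊕ 19 ⊕ 0 = 18.

18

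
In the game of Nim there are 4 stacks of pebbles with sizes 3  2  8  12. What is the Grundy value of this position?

5

Compute the nim-sum pairwise:
3 ^ 2 = 1
1 ^ 8 = 9
9 ^ 12 = 5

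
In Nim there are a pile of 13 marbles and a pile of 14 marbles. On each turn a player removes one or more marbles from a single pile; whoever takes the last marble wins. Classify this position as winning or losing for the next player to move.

Nim-sum: 13 ^ 14 = 3.
The nim-sum is 3 ≠ 0, so this is an N-position: the player to move can win.

Winning position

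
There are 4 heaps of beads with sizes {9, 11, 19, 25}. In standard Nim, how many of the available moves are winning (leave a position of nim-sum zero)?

3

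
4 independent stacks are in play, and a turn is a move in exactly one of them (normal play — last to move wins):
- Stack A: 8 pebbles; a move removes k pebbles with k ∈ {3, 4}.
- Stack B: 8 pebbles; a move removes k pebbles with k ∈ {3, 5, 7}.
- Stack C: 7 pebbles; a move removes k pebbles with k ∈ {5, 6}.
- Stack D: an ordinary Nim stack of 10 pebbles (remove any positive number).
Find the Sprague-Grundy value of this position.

Grundy values for stack A (subtraction set {3, 4}):
k:     0  1  2  3  4  5  6  7  8
g(k):  0  0  0  1  1  1  2  0  0
So g(8) = 0.
For stack B, compute g(0), g(1), … with moves {3, 5, 7}:
g(0) = mex{} = 0
g(1) = mex{} = 0
g(2) = mex{} = 0
g(3) = mex{0} = 1
g(4) = mex{0} = 1
g(5) = mex{0} = 1
g(6) = mex{0,1} = 2
g(7) = mex{0,1} = 2
g(8) = mex{0,1} = 2
So g(8) = 2.
Build the Grundy sequence for stack C with g(k) = mex{g(k−s) : s ∈ {5, 6}, s ≤ k}:
g(0) = mex{} = 0
g(1) = mex{} = 0
g(2) = mex{} = 0
g(3) = mex{} = 0
g(4) = mex{} = 0
g(5) = mex{0} = 1
g(6) = mex{0} = 1
g(7) = mex{0} = 1
So g(7) = 1.
Stack D is a plain Nim stack of size 10, so its Grundy value is 10.
The value of a disjunctive sum is the nim-sum of the parts.
Combined value = 0 XOR 2 XOR 1 XOR 10 = 9.

9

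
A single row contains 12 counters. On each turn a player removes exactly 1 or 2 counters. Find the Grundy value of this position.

0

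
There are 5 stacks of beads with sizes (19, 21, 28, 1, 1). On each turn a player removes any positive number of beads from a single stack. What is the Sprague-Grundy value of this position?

26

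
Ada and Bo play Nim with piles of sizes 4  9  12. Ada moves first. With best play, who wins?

Ada wins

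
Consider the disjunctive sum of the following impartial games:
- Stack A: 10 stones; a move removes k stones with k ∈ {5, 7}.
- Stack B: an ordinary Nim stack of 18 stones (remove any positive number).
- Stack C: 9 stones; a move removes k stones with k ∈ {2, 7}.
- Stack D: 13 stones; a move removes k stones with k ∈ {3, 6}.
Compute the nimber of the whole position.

For stack A, compute g(0), g(1), … with moves {5, 7}:
k:     0  1  2  3  4  5  6  7  8  9 10
g(k):  0  0  0  0  0  1  1  1  1  1  2
So g(10) = 2.
Stack B is a plain Nim stack of size 18, so its Grundy value is 18.
For stack C, compute g(0), g(1), … with moves {2, 7}:
g(0) = mex{} = 0
g(1) = mex{} = 0
g(2) = mex{0} = 1
g(3) = mex{0} = 1
g(4) = mex{1} = 0
g(5) = mex{1} = 0
g(6) = mex{0} = 1
g(7) = mex{0} = 1
g(8) = mex{0,1} = 2
g(9) = mex{1} = 0
So g(9) = 0.
Build the Grundy sequence for stack D with g(k) = mex{g(k−s) : s ∈ {3, 6}, s ≤ k}:
k:     0  1  2  3  4  5  6  7  8  9 10 11 12 13
g(k):  0  0  0  1  1  1  2  2  2  0  0  0  1  1
So g(13) = 1.
By the Sprague-Grundy theorem, the Grundy value of a sum of independent games is the XOR of the component values.
Combined value = 2 ⊕ 18 ⊕ 0 ⊕ 1 = 17.

17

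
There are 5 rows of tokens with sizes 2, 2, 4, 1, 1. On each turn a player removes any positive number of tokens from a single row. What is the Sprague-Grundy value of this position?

Nim-sum: 2 XOR 2 XOR 4 XOR 1 XOR 1 = 4.

4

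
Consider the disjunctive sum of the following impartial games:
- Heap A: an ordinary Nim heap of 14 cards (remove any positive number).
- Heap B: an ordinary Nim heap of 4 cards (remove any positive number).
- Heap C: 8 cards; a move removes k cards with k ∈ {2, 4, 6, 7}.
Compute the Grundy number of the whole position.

14

Heap A is a plain Nim heap of size 14, so its Grundy value is 14.
Heap B is a plain Nim heap of size 4, so its Grundy value is 4.
For heap C, compute g(0), g(1), … with moves {2, 4, 6, 7}:
g(0) = mex{} = 0
g(1) = mex{} = 0
g(2) = mex{0} = 1
g(3) = mex{0} = 1
g(4) = mex{0,1} = 2
g(5) = mex{0,1} = 2
g(6) = mex{0,1,2} = 3
g(7) = mex{0,1,2} = 3
g(8) = mex{0,1,2,3} = 4
So g(8) = 4.
The value of a disjunctive sum is the nim-sum of the parts.
Combined value = 14 ⊕ 4 ⊕ 4 = 14.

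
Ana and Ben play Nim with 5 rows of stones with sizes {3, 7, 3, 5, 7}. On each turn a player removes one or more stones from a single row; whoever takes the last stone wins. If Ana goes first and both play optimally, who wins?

Ana wins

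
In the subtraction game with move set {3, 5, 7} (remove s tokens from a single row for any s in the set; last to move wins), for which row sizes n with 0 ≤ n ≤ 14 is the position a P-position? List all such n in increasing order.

0, 1, 2, 10, 11, 12

Build the Grundy sequence with g(k) = mex{g(k−s) : s ∈ {3, 5, 7}, s ≤ k}:
k:     0  1  2  3  4  5  6  7  8  9 10 11 12 13 14
g(k):  0  0  0  1  1  1  2  2  2  3  0  0  0  1  1
The P-positions (g = 0) in 0..14 are 0, 1, 2, 10, 11, 12.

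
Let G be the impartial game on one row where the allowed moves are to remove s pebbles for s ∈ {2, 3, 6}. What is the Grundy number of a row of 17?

2

Grundy values for subtraction set {2, 3, 6}:
k:     0  1  2  3  4  5  6  7  8  9 10 11 12 13 14 15 16 17
g(k):  0  0  1  1  2  0  3  1  2  0  0  1  1  2  0  3  1  2
So g(17) = 2.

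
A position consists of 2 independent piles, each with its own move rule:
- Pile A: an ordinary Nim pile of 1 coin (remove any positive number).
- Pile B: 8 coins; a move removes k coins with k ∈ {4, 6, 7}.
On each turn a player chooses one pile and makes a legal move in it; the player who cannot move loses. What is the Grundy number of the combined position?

3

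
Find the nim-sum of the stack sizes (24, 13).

21

Compute the nim-sum pairwise:
24 XOR 13 = 21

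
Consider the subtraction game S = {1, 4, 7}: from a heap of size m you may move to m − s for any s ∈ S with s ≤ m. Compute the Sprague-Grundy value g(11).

1

Build the Grundy sequence with g(k) = mex{g(k−s) : s ∈ {1, 4, 7}, s ≤ k}:
k:     0  1  2  3  4  5  6  7  8  9 10 11
g(k):  0  1  0  1  2  0  1  2  0  1  0  1
So g(11) = 1.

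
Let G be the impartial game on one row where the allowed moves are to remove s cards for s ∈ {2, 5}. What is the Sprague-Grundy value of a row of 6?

1

Grundy values for subtraction set {2, 5}:
k:     0  1  2  3  4  5  6
g(k):  0  0  1  1  0  2  1
So g(6) = 1.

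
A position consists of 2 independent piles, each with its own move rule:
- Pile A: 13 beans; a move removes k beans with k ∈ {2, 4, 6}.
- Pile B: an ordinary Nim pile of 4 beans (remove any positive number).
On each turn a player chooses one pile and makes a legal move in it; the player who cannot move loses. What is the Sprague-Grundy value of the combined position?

6

Build the Grundy sequence for pile A with g(k) = mex{g(k−s) : s ∈ {2, 4, 6}, s ≤ k}:
k:     0  1  2  3  4  5  6  7  8  9 10 11 12 13
g(k):  0  0  1  1  2  2  3  3  0  0  1  1  2  2
So g(13) = 2.
Pile B is a plain Nim pile of size 4, so its Grundy value is 4.
The value of a disjunctive sum is the nim-sum of the parts.
Combined value = 2 ⊕ 4 = 6.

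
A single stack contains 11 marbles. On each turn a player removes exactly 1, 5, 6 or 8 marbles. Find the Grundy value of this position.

Build the Grundy sequence with g(k) = mex{g(k−s) : s ∈ {1, 5, 6, 8}, s ≤ k}:
g(0) = mex{} = 0
g(1) = mex{0} = 1
g(2) = mex{1} = 0
g(3) = mex{0} = 1
g(4) = mex{1} = 0
g(5) = mex{0} = 1
g(6) = mex{0,1} = 2
g(7) = mex{0,1,2} = 3
g(8) = mex{0,1,3} = 2
g(9) = mex{0,1,2} = 3
g(10) = mex{0,1,3} = 2
g(11) = mex{1,2} = 0
So g(11) = 0.

0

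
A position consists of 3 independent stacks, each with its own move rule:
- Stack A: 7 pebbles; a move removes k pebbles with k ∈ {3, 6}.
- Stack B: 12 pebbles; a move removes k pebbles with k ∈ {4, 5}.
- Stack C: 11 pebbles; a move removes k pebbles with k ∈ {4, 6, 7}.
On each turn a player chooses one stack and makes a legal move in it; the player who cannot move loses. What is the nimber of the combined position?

2

Build the Grundy sequence for stack A with g(k) = mex{g(k−s) : s ∈ {3, 6}, s ≤ k}:
k:     0  1  2  3  4  5  6  7
g(k):  0  0  0  1  1  1  2  2
So g(7) = 2.
Build the Grundy sequence for stack B with g(k) = mex{g(k−s) : s ∈ {4, 5}, s ≤ k}:
g(0) = mex{} = 0
g(1) = mex{} = 0
g(2) = mex{} = 0
g(3) = mex{} = 0
g(4) = mex{0} = 1
g(5) = mex{0} = 1
g(6) = mex{0} = 1
g(7) = mex{0} = 1
g(8) = mex{0,1} = 2
g(9) = mex{1} = 0
g(10) = mex{1} = 0
g(11) = mex{1} = 0
g(12) = mex{1,2} = 0
So g(12) = 0.
For stack C, compute g(0), g(1), … with moves {4, 6, 7}:
k:     0  1  2  3  4  5  6  7  8  9 10 11
g(k):  0  0  0  0  1  1  1  1  2  2  2  0
So g(11) = 0.
By the Sprague-Grundy theorem, the Grundy value of a sum of independent games is the XOR of the component values.
Combined value = 2 XOR 0 XOR 0 = 2.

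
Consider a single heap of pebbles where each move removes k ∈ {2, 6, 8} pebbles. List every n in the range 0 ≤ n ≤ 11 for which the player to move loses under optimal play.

0, 1, 4, 5

Build the Grundy sequence with g(k) = mex{g(k−s) : s ∈ {2, 6, 8}, s ≤ k}:
g(0) = mex{} = 0
g(1) = mex{} = 0
g(2) = mex{0} = 1
g(3) = mex{0} = 1
g(4) = mex{1} = 0
g(5) = mex{1} = 0
g(6) = mex{0} = 1
g(7) = mex{0} = 1
g(8) = mex{0,1} = 2
g(9) = mex{0,1} = 2
g(10) = mex{0,1,2} = 3
g(11) = mex{0,1,2} = 3
The P-positions (g = 0) in 0..11 are 0, 1, 4, 5.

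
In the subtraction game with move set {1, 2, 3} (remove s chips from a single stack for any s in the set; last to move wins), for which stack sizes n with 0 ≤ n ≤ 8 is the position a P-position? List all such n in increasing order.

0, 4, 8

Compute g(0), g(1), … for moves {1, 2, 3}:
k:     0  1  2  3  4  5  6  7  8
g(k):  0  1  2  3  0  1  2  3  0
The P-positions (g = 0) in 0..8 are 0, 4, 8.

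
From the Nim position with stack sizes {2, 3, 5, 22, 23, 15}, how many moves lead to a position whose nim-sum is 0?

1

Nim-sum: 2 ^ 3 ^ 5 ^ 22 ^ 23 ^ 15 = 10.
The overall nim-sum is X = 10. A stack of size p has a winning move iff p XOR X < p (reduce it to p XOR X).
  2: 2 XOR 10 = 8 ≥ 2 — no move.
  3: 3 XOR 10 = 9 ≥ 3 — no move.
  5: 5 XOR 10 = 15 ≥ 5 — no move.
  22: 22 XOR 10 = 28 ≥ 22 — no move.
  23: 23 XOR 10 = 29 ≥ 23 — no move.
  15: 15 XOR 10 = 5 < 15 — winning move (to 5).
That gives 1 winning move.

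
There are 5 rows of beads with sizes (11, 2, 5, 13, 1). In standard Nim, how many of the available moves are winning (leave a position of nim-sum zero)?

0

Bitwise XOR of the heap sizes:
  1011  (11)
  0010  (2)
  0101  (5)
  1101  (13)
  0001  (1)
  ----
  0000  (0)
The nim-sum is already 0, so every move leaves a nonzero nim-sum — there are no winning moves.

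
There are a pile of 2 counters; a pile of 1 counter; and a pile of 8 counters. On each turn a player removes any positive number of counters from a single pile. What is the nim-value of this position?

11

Compute the nim-sum pairwise:
2 XOR 1 = 3
3 XOR 8 = 11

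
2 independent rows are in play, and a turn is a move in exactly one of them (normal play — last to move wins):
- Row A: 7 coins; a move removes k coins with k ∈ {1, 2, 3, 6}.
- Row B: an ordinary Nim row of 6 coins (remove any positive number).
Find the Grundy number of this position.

Build the Grundy sequence for row A with g(k) = mex{g(k−s) : s ∈ {1, 2, 3, 6}, s ≤ k}:
g(0) = mex{} = 0
g(1) = mex{0} = 1
g(2) = mex{0,1} = 2
g(3) = mex{0,1,2} = 3
g(4) = mex{1,2,3} = 0
g(5) = mex{0,2,3} = 1
g(6) = mex{0,1,3} = 2
g(7) = mex{0,1,2} = 3
So g(7) = 3.
Row B is a plain Nim row of size 6, so its Grundy value is 6.
By the Sprague-Grundy theorem, the Grundy value of a sum of independent games is the XOR of the component values.
Combined value = 3 XOR 6 = 5.

5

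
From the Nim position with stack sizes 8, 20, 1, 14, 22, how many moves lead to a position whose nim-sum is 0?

Bitwise XOR of the heap sizes:
  01000  (8)
  10100  (20)
  00001  (1)
  01110  (14)
  10110  (22)
  -----
  00101  (5)
The overall nim-sum is X = 5. A stack of size p has a winning move iff p XOR X < p (reduce it to p XOR X).
  8: 8 XOR 5 = 13 ≥ 8 — no move.
  20: 20 XOR 5 = 17 < 20 — winning move (to 17).
  1: 1 XOR 5 = 4 ≥ 1 — no move.
  14: 14 XOR 5 = 11 < 14 — winning move (to 11).
  22: 22 XOR 5 = 19 < 22 — winning move (to 19).
That gives 3 winning moves.

3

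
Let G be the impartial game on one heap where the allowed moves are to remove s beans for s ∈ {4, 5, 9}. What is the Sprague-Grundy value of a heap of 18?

1

Build the Grundy sequence with g(k) = mex{g(k−s) : s ∈ {4, 5, 9}, s ≤ k}:
k:     0  1  2  3  4  5  6  7  8  9 10 11 12 13 14 15 16 17 18
g(k):  0  0  0  0  1  1  1  1  2  2  2  2  3  0  0  0  0  1  1
So g(18) = 1.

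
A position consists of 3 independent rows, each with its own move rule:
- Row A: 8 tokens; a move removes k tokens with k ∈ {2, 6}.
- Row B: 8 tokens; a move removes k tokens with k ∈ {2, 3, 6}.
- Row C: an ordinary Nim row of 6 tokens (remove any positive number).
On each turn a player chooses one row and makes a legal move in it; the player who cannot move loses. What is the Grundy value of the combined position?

4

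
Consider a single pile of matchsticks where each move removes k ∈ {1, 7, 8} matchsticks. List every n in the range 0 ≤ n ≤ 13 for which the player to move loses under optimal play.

0, 2, 4, 6

Grundy values for subtraction set {1, 7, 8}:
k:     0  1  2  3  4  5  6  7  8  9 10 11 12 13
g(k):  0  1  0  1  0  1  0  1  2  3  2  3  2  3
The P-positions (g = 0) in 0..13 are 0, 2, 4, 6.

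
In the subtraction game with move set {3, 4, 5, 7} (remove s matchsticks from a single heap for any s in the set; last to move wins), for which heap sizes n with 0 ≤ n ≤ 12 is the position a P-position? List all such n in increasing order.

0, 1, 2, 10, 11, 12

Grundy values for subtraction set {3, 4, 5, 7}:
k:     0  1  2  3  4  5  6  7  8  9 10 11 12
g(k):  0  0  0  1  1  1  2  2  2  3  0  0  0
The P-positions (g = 0) in 0..12 are 0, 1, 2, 10, 11, 12.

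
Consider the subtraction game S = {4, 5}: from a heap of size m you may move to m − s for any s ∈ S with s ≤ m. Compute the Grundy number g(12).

Compute g(0), g(1), … for moves {4, 5}:
k:     0  1  2  3  4  5  6  7  8  9 10 11 12
g(k):  0  0  0  0  1  1  1  1  2  0  0  0  0
So g(12) = 0.

0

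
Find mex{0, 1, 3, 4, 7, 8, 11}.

2

The values 0, 1 are all present; 2 is the first non-negative integer missing from the set.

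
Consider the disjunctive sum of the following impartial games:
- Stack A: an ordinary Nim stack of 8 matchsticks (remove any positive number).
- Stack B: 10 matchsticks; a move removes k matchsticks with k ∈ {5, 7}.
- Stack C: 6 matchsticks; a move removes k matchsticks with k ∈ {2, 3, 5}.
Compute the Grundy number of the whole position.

9

Stack A is a plain Nim stack of size 8, so its Grundy value is 8.
For stack B, compute g(0), g(1), … with moves {5, 7}:
g(0) = mex{} = 0
g(1) = mex{} = 0
g(2) = mex{} = 0
g(3) = mex{} = 0
g(4) = mex{} = 0
g(5) = mex{0} = 1
g(6) = mex{0} = 1
g(7) = mex{0} = 1
g(8) = mex{0} = 1
g(9) = mex{0} = 1
g(10) = mex{0,1} = 2
So g(10) = 2.
Build the Grundy sequence for stack C with g(k) = mex{g(k−s) : s ∈ {2, 3, 5}, s ≤ k}:
k:     0  1  2  3  4  5  6
g(k):  0  0  1  1  2  2  3
So g(6) = 3.
The value of a disjunctive sum is the nim-sum of the parts.
Combined value = 8 ⊕ 2 ⊕ 3 = 9.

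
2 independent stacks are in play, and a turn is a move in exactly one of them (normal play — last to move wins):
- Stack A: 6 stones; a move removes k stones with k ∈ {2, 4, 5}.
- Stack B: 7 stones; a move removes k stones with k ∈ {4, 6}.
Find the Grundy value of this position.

Grundy values for stack A (subtraction set {2, 4, 5}):
g(0) = mex{} = 0
g(1) = mex{} = 0
g(2) = mex{0} = 1
g(3) = mex{0} = 1
g(4) = mex{0,1} = 2
g(5) = mex{0,1} = 2
g(6) = mex{0,1,2} = 3
So g(6) = 3.
For stack B, compute g(0), g(1), … with moves {4, 6}:
k:     0  1  2  3  4  5  6  7
g(k):  0  0  0  0  1  1  1  1
So g(7) = 1.
The value of a disjunctive sum is the nim-sum of the parts.
Combined value = 3 XOR 1 = 2.

2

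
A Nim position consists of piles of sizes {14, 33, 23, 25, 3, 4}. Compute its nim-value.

38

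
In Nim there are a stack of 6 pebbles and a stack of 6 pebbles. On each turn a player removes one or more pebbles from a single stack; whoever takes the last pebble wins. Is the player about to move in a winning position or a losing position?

Losing position

Write each in binary and XOR column by column:
  110  (6)
  110  (6)
  ---
  000  (0)
The nim-sum is 0, so this is a P-position: the player to move is in a losing position under optimal play.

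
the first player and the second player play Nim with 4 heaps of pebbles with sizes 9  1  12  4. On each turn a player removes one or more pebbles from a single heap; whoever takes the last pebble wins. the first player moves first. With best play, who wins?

Bitwise XOR of the heap sizes:
  1001  (9)
  0001  (1)
  1100  (12)
  0100  (4)
  ----
  0000  (0)
The nim-sum is 0, so this is a P-position: the player to move is in a losing position under optimal play; the first player is about to move from it and so loses — the second player wins.

the second player wins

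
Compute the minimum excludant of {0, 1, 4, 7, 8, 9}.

The values 0, 1 are all present; 2 is the first non-negative integer missing from the set.

2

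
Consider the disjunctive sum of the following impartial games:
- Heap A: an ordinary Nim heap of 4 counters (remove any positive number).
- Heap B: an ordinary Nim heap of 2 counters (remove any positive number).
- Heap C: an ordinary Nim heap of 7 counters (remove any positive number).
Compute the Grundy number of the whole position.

Heap A is a plain Nim heap of size 4, so its Grundy value is 4.
Heap B is a plain Nim heap of size 2, so its Grundy value is 2.
Heap C is a plain Nim heap of size 7, so its Grundy value is 7.
The value of a disjunctive sum is the nim-sum of the parts.
Combined value = 4 ⊕ 2 ⊕ 7 = 1.

1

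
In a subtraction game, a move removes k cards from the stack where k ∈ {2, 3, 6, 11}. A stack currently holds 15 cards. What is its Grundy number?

Compute g(0), g(1), … for moves {2, 3, 6, 11}:
k:     0  1  2  3  4  5  6  7  8  9 10 11 12 13 14 15
g(k):  0  0  1  1  2  0  3  1  2  0  0  1  1  2  0  3
So g(15) = 3.

3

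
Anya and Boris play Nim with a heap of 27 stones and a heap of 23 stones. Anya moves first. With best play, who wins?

Anya wins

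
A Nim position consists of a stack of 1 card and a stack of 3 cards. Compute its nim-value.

Compute the nim-sum pairwise:
1 ⊕ 3 = 2

2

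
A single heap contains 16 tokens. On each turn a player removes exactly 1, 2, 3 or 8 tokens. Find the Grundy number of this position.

Build the Grundy sequence with g(k) = mex{g(k−s) : s ∈ {1, 2, 3, 8}, s ≤ k}:
k:     0  1  2  3  4  5  6  7  8  9 10 11 12 13 14 15 16
g(k):  0  1  2  3  0  1  2  3  4  0  1  2  3  0  1  2  3
So g(16) = 3.

3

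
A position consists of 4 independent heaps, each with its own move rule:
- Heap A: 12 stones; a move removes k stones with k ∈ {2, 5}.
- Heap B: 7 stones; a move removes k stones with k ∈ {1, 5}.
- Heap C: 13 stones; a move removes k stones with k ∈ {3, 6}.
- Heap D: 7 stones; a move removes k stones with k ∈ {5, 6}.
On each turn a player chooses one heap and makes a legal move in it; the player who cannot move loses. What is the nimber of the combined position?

For heap A, compute g(0), g(1), … with moves {2, 5}:
g(0) = mex{} = 0
g(1) = mex{} = 0
g(2) = mex{0} = 1
g(3) = mex{0} = 1
g(4) = mex{1} = 0
g(5) = mex{0,1} = 2
g(6) = mex{0} = 1
g(7) = mex{1,2} = 0
g(8) = mex{1} = 0
g(9) = mex{0} = 1
g(10) = mex{0,2} = 1
g(11) = mex{1} = 0
g(12) = mex{0,1} = 2
So g(12) = 2.
Build the Grundy sequence for heap B with g(k) = mex{g(k−s) : s ∈ {1, 5}, s ≤ k}:
g(0) = mex{} = 0
g(1) = mex{0} = 1
g(2) = mex{1} = 0
g(3) = mex{0} = 1
g(4) = mex{1} = 0
g(5) = mex{0} = 1
g(6) = mex{1} = 0
g(7) = mex{0} = 1
So g(7) = 1.
Grundy values for heap C (subtraction set {3, 6}):
k:     0  1  2  3  4  5  6  7  8  9 10 11 12 13
g(k):  0  0  0  1  1  1  2  2  2  0  0  0  1  1
So g(13) = 1.
Build the Grundy sequence for heap D with g(k) = mex{g(k−s) : s ∈ {5, 6}, s ≤ k}:
k:     0  1  2  3  4  5  6  7
g(k):  0  0  0  0  0  1  1  1
So g(7) = 1.
The value of a disjunctive sum is the nim-sum of the parts.
Combined value = 2 XOR 1 XOR 1 XOR 1 = 3.

3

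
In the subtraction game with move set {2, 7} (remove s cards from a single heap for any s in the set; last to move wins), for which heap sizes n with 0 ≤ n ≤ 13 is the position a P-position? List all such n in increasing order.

0, 1, 4, 5, 9, 10, 13

Grundy values for subtraction set {2, 7}:
k:     0  1  2  3  4  5  6  7  8  9 10 11 12 13
g(k):  0  0  1  1  0  0  1  1  2  0  0  1  1  0
The P-positions (g = 0) in 0..13 are 0, 1, 4, 5, 9, 10, 13.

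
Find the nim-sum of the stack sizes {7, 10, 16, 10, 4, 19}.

0

Nim-sum: 7 XOR 10 XOR 16 XOR 10 XOR 4 XOR 19 = 0.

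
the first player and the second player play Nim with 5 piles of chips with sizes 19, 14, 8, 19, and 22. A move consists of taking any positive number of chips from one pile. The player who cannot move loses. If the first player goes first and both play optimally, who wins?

In binary:
  10011  (19)
  01110  (14)
  01000  (8)
  10011  (19)
  10110  (22)
  -----
  10000  (16)
The nim-sum is 16 ≠ 0, so this is an N-position: the player to move can win; the first player has a winning move.

the first player wins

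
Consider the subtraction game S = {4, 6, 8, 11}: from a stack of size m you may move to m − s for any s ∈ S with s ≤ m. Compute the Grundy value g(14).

3

Grundy values for subtraction set {4, 6, 8, 11}:
k:     0  1  2  3  4  5  6  7  8  9 10 11 12 13 14
g(k):  0  0  0  0  1  1  1  1  2  2  2  2  3  3  3
So g(14) = 3.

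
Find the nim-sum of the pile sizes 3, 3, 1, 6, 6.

In binary:
  011  (3)
  011  (3)
  001  (1)
  110  (6)
  110  (6)
  ---
  001  (1)

1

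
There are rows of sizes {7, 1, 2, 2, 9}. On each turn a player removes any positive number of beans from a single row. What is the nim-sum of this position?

15

In binary:
  0111  (7)
  0001  (1)
  0010  (2)
  0010  (2)
  1001  (9)
  ----
  1111  (15)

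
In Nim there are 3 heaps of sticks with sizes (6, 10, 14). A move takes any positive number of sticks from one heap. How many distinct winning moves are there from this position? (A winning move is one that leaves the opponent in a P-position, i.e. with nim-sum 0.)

Bitwise XOR of the heap sizes:
  0110  (6)
  1010  (10)
  1110  (14)
  ----
  0010  (2)
The overall nim-sum is X = 2. A heap of size p has a winning move iff p XOR X < p (reduce it to p XOR X).
  6: 6 XOR 2 = 4 < 6 — winning move (to 4).
  10: 10 XOR 2 = 8 < 10 — winning move (to 8).
  14: 14 XOR 2 = 12 < 14 — winning move (to 12).
That gives 3 winning moves.

3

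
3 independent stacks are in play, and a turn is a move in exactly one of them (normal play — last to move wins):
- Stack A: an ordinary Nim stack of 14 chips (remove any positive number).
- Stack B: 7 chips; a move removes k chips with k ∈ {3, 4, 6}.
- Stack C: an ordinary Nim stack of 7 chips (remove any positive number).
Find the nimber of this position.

Stack A is a plain Nim stack of size 14, so its Grundy value is 14.
Build the Grundy sequence for stack B with g(k) = mex{g(k−s) : s ∈ {3, 4, 6}, s ≤ k}:
g(0) = mex{} = 0
g(1) = mex{} = 0
g(2) = mex{} = 0
g(3) = mex{0} = 1
g(4) = mex{0} = 1
g(5) = mex{0} = 1
g(6) = mex{0,1} = 2
g(7) = mex{0,1} = 2
So g(7) = 2.
Stack C is a plain Nim stack of size 7, so its Grundy value is 7.
The value of a disjunctive sum is the nim-sum of the parts.
Combined value = 14 ⊕ 2 ⊕ 7 = 11.

11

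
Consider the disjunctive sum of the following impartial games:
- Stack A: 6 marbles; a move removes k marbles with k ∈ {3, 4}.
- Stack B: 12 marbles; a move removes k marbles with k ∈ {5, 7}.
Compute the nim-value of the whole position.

2

For stack A, compute g(0), g(1), … with moves {3, 4}:
g(0) = mex{} = 0
g(1) = mex{} = 0
g(2) = mex{} = 0
g(3) = mex{0} = 1
g(4) = mex{0} = 1
g(5) = mex{0} = 1
g(6) = mex{0,1} = 2
So g(6) = 2.
For stack B, compute g(0), g(1), … with moves {5, 7}:
k:     0  1  2  3  4  5  6  7  8  9 10 11 12
g(k):  0  0  0  0  0  1  1  1  1  1  2  2  0
So g(12) = 0.
The value of a disjunctive sum is the nim-sum of the parts.
Combined value = 2 ⊕ 0 = 2.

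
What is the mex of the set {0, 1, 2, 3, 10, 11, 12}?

The values 0, 1, 2, 3 are all present; 4 is the first non-negative integer missing from the set.

4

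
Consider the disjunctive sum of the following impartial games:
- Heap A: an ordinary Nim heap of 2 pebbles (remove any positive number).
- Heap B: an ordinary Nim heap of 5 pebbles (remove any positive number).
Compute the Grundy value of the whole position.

Heap A is a plain Nim heap of size 2, so its Grundy value is 2.
Heap B is a plain Nim heap of size 5, so its Grundy value is 5.
The value of a disjunctive sum is the nim-sum of the parts.
Combined value = 2 ⊕ 5 = 7.

7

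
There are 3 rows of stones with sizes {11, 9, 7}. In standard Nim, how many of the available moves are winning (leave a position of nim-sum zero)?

1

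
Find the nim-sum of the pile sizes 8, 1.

9

Write each in binary and XOR column by column:
  1000  (8)
  0001  (1)
  ----
  1001  (9)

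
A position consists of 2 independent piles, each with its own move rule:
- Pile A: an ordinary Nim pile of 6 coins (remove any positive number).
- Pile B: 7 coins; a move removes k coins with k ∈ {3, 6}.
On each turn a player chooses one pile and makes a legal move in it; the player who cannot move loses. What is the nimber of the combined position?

4

Pile A is a plain Nim pile of size 6, so its Grundy value is 6.
For pile B, compute g(0), g(1), … with moves {3, 6}:
g(0) = mex{} = 0
g(1) = mex{} = 0
g(2) = mex{} = 0
g(3) = mex{0} = 1
g(4) = mex{0} = 1
g(5) = mex{0} = 1
g(6) = mex{0,1} = 2
g(7) = mex{0,1} = 2
So g(7) = 2.
The value of a disjunctive sum is the nim-sum of the parts.
Combined value = 6 ⊕ 2 = 4.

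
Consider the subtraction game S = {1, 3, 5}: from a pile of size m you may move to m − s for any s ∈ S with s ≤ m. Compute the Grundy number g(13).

1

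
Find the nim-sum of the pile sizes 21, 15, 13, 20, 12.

15

Nim-sum: 21 XOR 15 XOR 13 XOR 20 XOR 12 = 15.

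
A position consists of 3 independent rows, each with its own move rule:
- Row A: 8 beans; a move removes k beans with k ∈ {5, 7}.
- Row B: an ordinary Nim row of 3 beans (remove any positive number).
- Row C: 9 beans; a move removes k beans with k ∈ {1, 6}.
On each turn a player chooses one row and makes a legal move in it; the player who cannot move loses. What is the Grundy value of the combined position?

2

Build the Grundy sequence for row A with g(k) = mex{g(k−s) : s ∈ {5, 7}, s ≤ k}:
g(0) = mex{} = 0
g(1) = mex{} = 0
g(2) = mex{} = 0
g(3) = mex{} = 0
g(4) = mex{} = 0
g(5) = mex{0} = 1
g(6) = mex{0} = 1
g(7) = mex{0} = 1
g(8) = mex{0} = 1
So g(8) = 1.
Row B is a plain Nim row of size 3, so its Grundy value is 3.
For row C, compute g(0), g(1), … with moves {1, 6}:
k:     0  1  2  3  4  5  6  7  8  9
g(k):  0  1  0  1  0  1  2  0  1  0
So g(9) = 0.
The value of a disjunctive sum is the nim-sum of the parts.
Combined value = 1 XOR 3 XOR 0 = 2.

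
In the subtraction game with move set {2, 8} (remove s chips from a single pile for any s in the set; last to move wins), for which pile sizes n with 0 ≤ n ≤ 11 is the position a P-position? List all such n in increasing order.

0, 1, 4, 5, 10, 11

Grundy values for subtraction set {2, 8}:
k:     0  1  2  3  4  5  6  7  8  9 10 11
g(k):  0  0  1  1  0  0  1  1  2  2  0  0
The P-positions (g = 0) in 0..11 are 0, 1, 4, 5, 10, 11.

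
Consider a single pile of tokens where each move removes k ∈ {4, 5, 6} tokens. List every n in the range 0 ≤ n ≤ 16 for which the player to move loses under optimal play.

0, 1, 2, 3, 10, 11, 12, 13

Build the Grundy sequence with g(k) = mex{g(k−s) : s ∈ {4, 5, 6}, s ≤ k}:
k:     0  1  2  3  4  5  6  7  8  9 10 11 12 13 14 15 16
g(k):  0  0  0  0  1  1  1  1  2  2  0  0  0  0  1  1  1
The P-positions (g = 0) in 0..16 are 0, 1, 2, 3, 10, 11, 12, 13.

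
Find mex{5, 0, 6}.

1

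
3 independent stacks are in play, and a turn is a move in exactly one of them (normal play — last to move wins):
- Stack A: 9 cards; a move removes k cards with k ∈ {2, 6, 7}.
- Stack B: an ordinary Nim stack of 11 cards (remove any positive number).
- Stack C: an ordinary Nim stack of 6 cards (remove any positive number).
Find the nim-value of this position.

For stack A, compute g(0), g(1), … with moves {2, 6, 7}:
g(0) = mex{} = 0
g(1) = mex{} = 0
g(2) = mex{0} = 1
g(3) = mex{0} = 1
g(4) = mex{1} = 0
g(5) = mex{1} = 0
g(6) = mex{0} = 1
g(7) = mex{0} = 1
g(8) = mex{0,1} = 2
g(9) = mex{1} = 0
So g(9) = 0.
Stack B is a plain Nim stack of size 11, so its Grundy value is 11.
Stack C is a plain Nim stack of size 6, so its Grundy value is 6.
By the Sprague-Grundy theorem, the Grundy value of a sum of independent games is the XOR of the component values.
Combined value = 0 ⊕ 11 ⊕ 6 = 13.

13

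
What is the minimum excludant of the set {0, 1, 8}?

2

The values 0, 1 are all present; 2 is the first non-negative integer missing from the set.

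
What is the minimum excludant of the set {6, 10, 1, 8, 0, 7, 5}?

2

The values 0, 1 are all present; 2 is the first non-negative integer missing from the set.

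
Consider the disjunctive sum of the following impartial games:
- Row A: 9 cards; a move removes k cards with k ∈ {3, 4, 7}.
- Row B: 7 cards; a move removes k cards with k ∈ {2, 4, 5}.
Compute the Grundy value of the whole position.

3

Grundy values for row A (subtraction set {3, 4, 7}):
k:     0  1  2  3  4  5  6  7  8  9
g(k):  0  0  0  1  1  1  2  2  2  3
So g(9) = 3.
Build the Grundy sequence for row B with g(k) = mex{g(k−s) : s ∈ {2, 4, 5}, s ≤ k}:
k:     0  1  2  3  4  5  6  7
g(k):  0  0  1  1  2  2  3  0
So g(7) = 0.
By the Sprague-Grundy theorem, the Grundy value of a sum of independent games is the XOR of the component values.
Combined value = 3 XOR 0 = 3.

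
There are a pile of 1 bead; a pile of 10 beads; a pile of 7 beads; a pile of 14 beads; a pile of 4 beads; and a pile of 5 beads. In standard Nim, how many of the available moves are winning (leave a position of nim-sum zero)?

3

Nim-sum: 1 XOR 10 XOR 7 XOR 14 XOR 4 XOR 5 = 3.
The overall nim-sum is X = 3. A pile of size p has a winning move iff p XOR X < p (reduce it to p XOR X).
  1: 1 XOR 3 = 2 ≥ 1 — no move.
  10: 10 XOR 3 = 9 < 10 — winning move (to 9).
  7: 7 XOR 3 = 4 < 7 — winning move (to 4).
  14: 14 XOR 3 = 13 < 14 — winning move (to 13).
  4: 4 XOR 3 = 7 ≥ 4 — no move.
  5: 5 XOR 3 = 6 ≥ 5 — no move.
That gives 3 winning moves.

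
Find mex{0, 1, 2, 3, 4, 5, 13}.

The values 0, 1, 2, 3, 4, 5 are all present; 6 is the first non-negative integer missing from the set.

6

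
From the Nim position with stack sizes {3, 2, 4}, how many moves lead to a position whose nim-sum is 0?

1

Bitwise XOR of the heap sizes:
  011  (3)
  010  (2)
  100  (4)
  ---
  101  (5)
The overall nim-sum is X = 5. A stack of size p has a winning move iff p XOR X < p (reduce it to p XOR X).
  3: 3 XOR 5 = 6 ≥ 3 — no move.
  2: 2 XOR 5 = 7 ≥ 2 — no move.
  4: 4 XOR 5 = 1 < 4 — winning move (to 1).
That gives 1 winning move.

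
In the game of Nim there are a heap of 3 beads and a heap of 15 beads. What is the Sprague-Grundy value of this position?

12

In binary:
  0011  (3)
  1111  (15)
  ----
  1100  (12)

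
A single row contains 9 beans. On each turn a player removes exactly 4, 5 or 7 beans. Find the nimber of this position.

Build the Grundy sequence with g(k) = mex{g(k−s) : s ∈ {4, 5, 7}, s ≤ k}:
k:     0  1  2  3  4  5  6  7  8  9
g(k):  0  0  0  0  1  1  1  1  2  2
So g(9) = 2.

2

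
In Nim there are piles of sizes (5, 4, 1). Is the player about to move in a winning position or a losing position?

Compute the nim-sum pairwise:
5 ⊕ 4 = 1
1 ⊕ 1 = 0
The nim-sum is 0, so this is a P-position: the player to move is in a losing position under optimal play.

Losing position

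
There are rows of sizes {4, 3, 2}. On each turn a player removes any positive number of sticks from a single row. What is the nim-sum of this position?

5

Compute the nim-sum pairwise:
4 ^ 3 = 7
7 ^ 2 = 5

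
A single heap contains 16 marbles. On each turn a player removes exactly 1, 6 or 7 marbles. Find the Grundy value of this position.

0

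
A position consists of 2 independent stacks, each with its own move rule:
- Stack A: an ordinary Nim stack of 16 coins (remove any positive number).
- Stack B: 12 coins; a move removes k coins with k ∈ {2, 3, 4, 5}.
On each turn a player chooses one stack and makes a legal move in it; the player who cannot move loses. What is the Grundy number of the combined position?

18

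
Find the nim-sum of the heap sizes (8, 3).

11

Compute the nim-sum pairwise:
8 ⊕ 3 = 11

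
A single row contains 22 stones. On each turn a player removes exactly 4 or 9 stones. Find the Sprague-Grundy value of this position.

Grundy values for subtraction set {4, 9}:
k:     0  1  2  3  4  5  6  7  8  9 10 11 12 13 14 15 16 17 18 19 20 21 22
g(k):  0  0  0  0  1  1  1  1  0  2  2  2  1  0  0  0  0  1  1  1  1  0  2
So g(22) = 2.

2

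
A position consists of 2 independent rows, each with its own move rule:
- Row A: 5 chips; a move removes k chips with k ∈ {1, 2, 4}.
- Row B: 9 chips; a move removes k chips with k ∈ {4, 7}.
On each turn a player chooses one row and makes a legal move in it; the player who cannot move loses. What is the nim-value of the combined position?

For row A, compute g(0), g(1), … with moves {1, 2, 4}:
k:     0  1  2  3  4  5
g(k):  0  1  2  0  1  2
So g(5) = 2.
For row B, compute g(0), g(1), … with moves {4, 7}:
k:     0  1  2  3  4  5  6  7  8  9
g(k):  0  0  0  0  1  1  1  1  2  2
So g(9) = 2.
The value of a disjunctive sum is the nim-sum of the parts.
Combined value = 2 ⊕ 2 = 0.

0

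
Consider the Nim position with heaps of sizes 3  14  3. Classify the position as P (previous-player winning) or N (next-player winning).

N-position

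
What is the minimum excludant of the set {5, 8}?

0

0 is not in the set, so the mex is 0.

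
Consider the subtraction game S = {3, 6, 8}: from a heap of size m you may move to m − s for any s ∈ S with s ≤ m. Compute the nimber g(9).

Build the Grundy sequence with g(k) = mex{g(k−s) : s ∈ {3, 6, 8}, s ≤ k}:
k:     0  1  2  3  4  5  6  7  8  9
g(k):  0  0  0  1  1  1  2  2  2  3
So g(9) = 3.

3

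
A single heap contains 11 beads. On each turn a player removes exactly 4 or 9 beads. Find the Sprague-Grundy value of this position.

2

Compute g(0), g(1), … for moves {4, 9}:
k:     0  1  2  3  4  5  6  7  8  9 10 11
g(k):  0  0  0  0  1  1  1  1  0  2  2  2
So g(11) = 2.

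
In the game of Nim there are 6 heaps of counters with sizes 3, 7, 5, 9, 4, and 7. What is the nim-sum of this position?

11

Nim-sum: 3 ⊕ 7 ⊕ 5 ⊕ 9 ⊕ 4 ⊕ 7 = 11.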